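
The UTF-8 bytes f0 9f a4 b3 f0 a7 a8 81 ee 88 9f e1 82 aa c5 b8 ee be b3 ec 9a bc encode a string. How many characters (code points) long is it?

Byte at offset 0: 0xF0 = 11110000 → 4-byte char (#1). Advance 4.
Byte at offset 4: 0xF0 = 11110000 → 4-byte char (#2). Advance 4.
Byte at offset 8: 0xEE = 11101110 → 3-byte char (#3). Advance 3.
Byte at offset 11: 0xE1 = 11100001 → 3-byte char (#4). Advance 3.
Byte at offset 14: 0xC5 = 11000101 → 2-byte char (#5). Advance 2.
Byte at offset 16: 0xEE = 11101110 → 3-byte char (#6). Advance 3.
Byte at offset 19: 0xEC = 11101100 → 3-byte char (#7). Advance 3.
Reached end at offset 22 after 7 code points.

7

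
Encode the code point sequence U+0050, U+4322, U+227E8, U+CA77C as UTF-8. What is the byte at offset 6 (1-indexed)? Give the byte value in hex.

1-indexed offset 6 is 0-indexed offset 5.
U+0050 → 1-byte form 50 at offsets 0–0.
U+4322 → 3-byte form E4 8C A2 at offsets 1–3.
U+227E8 → 4-byte form F0 A2 9F A8 at offsets 4–7.
Offset 5 falls in char 3's range; it's byte 2 of F0 A2 9F A8 = 0xA2.

0xA2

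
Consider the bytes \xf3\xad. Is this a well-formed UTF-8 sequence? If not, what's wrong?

invalid (sequence truncated)

Leading byte 0xF3 = 11110011 → 4-byte form, but only 2 bytes are present.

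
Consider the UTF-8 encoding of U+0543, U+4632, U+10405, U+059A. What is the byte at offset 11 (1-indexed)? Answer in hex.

0x9A

1-indexed offset 11 is 0-indexed offset 10.
U+0543 → 2-byte form D5 83 at offsets 0–1.
U+4632 → 3-byte form E4 98 B2 at offsets 2–4.
U+10405 → 4-byte form F0 90 90 85 at offsets 5–8.
U+059A → 2-byte form D6 9A at offsets 9–10.
Offset 10 falls in char 4's range; it's byte 2 of D6 9A = 0x9A.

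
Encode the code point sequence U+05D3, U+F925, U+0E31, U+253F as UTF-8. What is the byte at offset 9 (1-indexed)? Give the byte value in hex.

1-indexed offset 9 is 0-indexed offset 8.
U+05D3 → 2-byte form D7 93 at offsets 0–1.
U+F925 → 3-byte form EF A4 A5 at offsets 2–4.
U+0E31 → 3-byte form E0 B8 B1 at offsets 5–7.
U+253F → 3-byte form E2 94 BF at offsets 8–10.
Offset 8 falls in char 4's range; it's byte 1 of E2 94 BF = 0xE2.

0xE2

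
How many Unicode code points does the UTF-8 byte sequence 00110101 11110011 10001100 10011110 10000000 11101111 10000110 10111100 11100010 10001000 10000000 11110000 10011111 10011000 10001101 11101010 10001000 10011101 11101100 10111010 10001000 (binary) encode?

Byte at offset 0: 0x35 = 00110101 → 1-byte char (#1). Advance 1.
Byte at offset 1: 0xF3 = 11110011 → 4-byte char (#2). Advance 4.
Byte at offset 5: 0xEF = 11101111 → 3-byte char (#3). Advance 3.
Byte at offset 8: 0xE2 = 11100010 → 3-byte char (#4). Advance 3.
Byte at offset 11: 0xF0 = 11110000 → 4-byte char (#5). Advance 4.
Byte at offset 15: 0xEA = 11101010 → 3-byte char (#6). Advance 3.
Byte at offset 18: 0xEC = 11101100 → 3-byte char (#7). Advance 3.
Reached end at offset 21 after 7 code points.

7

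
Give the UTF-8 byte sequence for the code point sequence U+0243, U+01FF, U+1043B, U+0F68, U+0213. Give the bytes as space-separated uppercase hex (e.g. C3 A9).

U+0243: 2-byte form → C9 83.
U+01FF: 2-byte form → C7 BF.
U+1043B: 4-byte form → F0 90 90 BB.
U+0F68: 3-byte form → E0 BD A8.
U+0213: 2-byte form → C8 93.
Concatenated (13 bytes): C9 83 C7 BF F0 90 90 BB E0 BD A8 C8 93.

C9 83 C7 BF F0 90 90 BB E0 BD A8 C8 93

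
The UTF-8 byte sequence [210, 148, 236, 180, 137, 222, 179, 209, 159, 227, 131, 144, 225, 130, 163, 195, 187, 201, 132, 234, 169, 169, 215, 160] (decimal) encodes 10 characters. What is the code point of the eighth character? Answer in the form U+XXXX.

Offset 0: leading byte 0xD2 = 11010010 → 2-byte char #1 = D2 94.
Offset 2: leading byte 0xEC = 11101100 → 3-byte char #2 = EC B4 89.
Offset 5: leading byte 0xDE = 11011110 → 2-byte char #3 = DE B3.
Offset 7: leading byte 0xD1 = 11010001 → 2-byte char #4 = D1 9F.
Offset 9: leading byte 0xE3 = 11100011 → 3-byte char #5 = E3 83 90.
Offset 12: leading byte 0xE1 = 11100001 → 3-byte char #6 = E1 82 A3.
Offset 15: leading byte 0xC3 = 11000011 → 2-byte char #7 = C3 BB.
Offset 17: leading byte 0xC9 = 11001001 → 2-byte char #8 = C9 84.
Leading byte 0xC9 = 11001001 matches 110xxxxx → 2-byte sequence.
Byte 1: 0xC9 = 11001001, payload 01001 (5 bits).
Byte 2: 0x84 = 10000100 (10xxxxxx ✓), payload 000100.
Concatenate: 01001000100 = 0x244 (11 bits → U+0244).

U+0244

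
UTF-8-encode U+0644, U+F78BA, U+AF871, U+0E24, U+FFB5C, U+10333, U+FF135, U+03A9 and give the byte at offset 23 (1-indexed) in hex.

0xBF

1-indexed offset 23 is 0-indexed offset 22.
U+0644 → 2-byte form D9 84 at offsets 0–1.
U+F78BA → 4-byte form F3 B7 A2 BA at offsets 2–5.
U+AF871 → 4-byte form F2 AF A1 B1 at offsets 6–9.
U+0E24 → 3-byte form E0 B8 A4 at offsets 10–12.
U+FFB5C → 4-byte form F3 BF AD 9C at offsets 13–16.
U+10333 → 4-byte form F0 90 8C B3 at offsets 17–20.
U+FF135 → 4-byte form F3 BF 84 B5 at offsets 21–24.
Offset 22 falls in char 7's range; it's byte 2 of F3 BF 84 B5 = 0xBF.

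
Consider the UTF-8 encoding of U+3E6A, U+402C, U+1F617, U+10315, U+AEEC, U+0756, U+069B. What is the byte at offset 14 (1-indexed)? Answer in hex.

1-indexed offset 14 is 0-indexed offset 13.
U+3E6A → 3-byte form E3 B9 AA at offsets 0–2.
U+402C → 3-byte form E4 80 AC at offsets 3–5.
U+1F617 → 4-byte form F0 9F 98 97 at offsets 6–9.
U+10315 → 4-byte form F0 90 8C 95 at offsets 10–13.
Offset 13 falls in char 4's range; it's byte 4 of F0 90 8C 95 = 0x95.

0x95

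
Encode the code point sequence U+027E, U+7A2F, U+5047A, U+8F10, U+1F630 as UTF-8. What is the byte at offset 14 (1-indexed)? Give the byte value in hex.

1-indexed offset 14 is 0-indexed offset 13.
U+027E → 2-byte form C9 BE at offsets 0–1.
U+7A2F → 3-byte form E7 A8 AF at offsets 2–4.
U+5047A → 4-byte form F1 90 91 BA at offsets 5–8.
U+8F10 → 3-byte form E8 BC 90 at offsets 9–11.
U+1F630 → 4-byte form F0 9F 98 B0 at offsets 12–15.
Offset 13 falls in char 5's range; it's byte 2 of F0 9F 98 B0 = 0x9F.

0x9F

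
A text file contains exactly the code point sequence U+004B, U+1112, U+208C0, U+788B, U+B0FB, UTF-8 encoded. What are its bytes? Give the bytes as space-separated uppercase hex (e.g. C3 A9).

4B E1 84 92 F0 A0 A3 80 E7 A2 8B EB 83 BB

U+004B: 1-byte form → 4B.
U+1112: 3-byte form → E1 84 92.
U+208C0: 4-byte form → F0 A0 A3 80.
U+788B: 3-byte form → E7 A2 8B.
U+B0FB: 3-byte form → EB 83 BB.
Concatenated (14 bytes): 4B E1 84 92 F0 A0 A3 80 E7 A2 8B EB 83 BB.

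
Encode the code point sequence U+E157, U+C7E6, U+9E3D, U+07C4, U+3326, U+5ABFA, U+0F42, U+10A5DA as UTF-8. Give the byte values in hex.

U+E157: 3-byte form → EE 85 97.
U+C7E6: 3-byte form → EC 9F A6.
U+9E3D: 3-byte form → E9 B8 BD.
U+07C4: 2-byte form → DF 84.
U+3326: 3-byte form → E3 8C A6.
U+5ABFA: 4-byte form → F1 9A AF BA.
U+0F42: 3-byte form → E0 BD 82.
U+10A5DA: 4-byte form → F4 8A 97 9A.
Concatenated (25 bytes): EE 85 97 EC 9F A6 E9 B8 BD DF 84 E3 8C A6 F1 9A AF BA E0 BD 82 F4 8A 97 9A.

EE 85 97 EC 9F A6 E9 B8 BD DF 84 E3 8C A6 F1 9A AF BA E0 BD 82 F4 8A 97 9A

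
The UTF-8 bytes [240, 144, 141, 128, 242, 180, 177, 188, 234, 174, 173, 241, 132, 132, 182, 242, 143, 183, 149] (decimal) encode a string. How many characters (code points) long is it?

5

Byte at offset 0: 0xF0 = 11110000 → 4-byte char (#1). Advance 4.
Byte at offset 4: 0xF2 = 11110010 → 4-byte char (#2). Advance 4.
Byte at offset 8: 0xEA = 11101010 → 3-byte char (#3). Advance 3.
Byte at offset 11: 0xF1 = 11110001 → 4-byte char (#4). Advance 4.
Byte at offset 15: 0xF2 = 11110010 → 4-byte char (#5). Advance 4.
Reached end at offset 19 after 5 code points.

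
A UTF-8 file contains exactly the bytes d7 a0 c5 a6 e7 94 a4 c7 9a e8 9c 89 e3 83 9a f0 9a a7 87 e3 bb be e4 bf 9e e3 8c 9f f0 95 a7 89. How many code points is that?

Byte at offset 0: 0xD7 = 11010111 → 2-byte char (#1). Advance 2.
Byte at offset 2: 0xC5 = 11000101 → 2-byte char (#2). Advance 2.
Byte at offset 4: 0xE7 = 11100111 → 3-byte char (#3). Advance 3.
Byte at offset 7: 0xC7 = 11000111 → 2-byte char (#4). Advance 2.
Byte at offset 9: 0xE8 = 11101000 → 3-byte char (#5). Advance 3.
Byte at offset 12: 0xE3 = 11100011 → 3-byte char (#6). Advance 3.
Byte at offset 15: 0xF0 = 11110000 → 4-byte char (#7). Advance 4.
Byte at offset 19: 0xE3 = 11100011 → 3-byte char (#8). Advance 3.
Byte at offset 22: 0xE4 = 11100100 → 3-byte char (#9). Advance 3.
Byte at offset 25: 0xE3 = 11100011 → 3-byte char (#10). Advance 3.
Byte at offset 28: 0xF0 = 11110000 → 4-byte char (#11). Advance 4.
Reached end at offset 32 after 11 code points.

11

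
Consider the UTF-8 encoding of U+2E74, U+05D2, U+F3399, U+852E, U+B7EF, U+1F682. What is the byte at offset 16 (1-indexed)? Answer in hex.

0xF0

1-indexed offset 16 is 0-indexed offset 15.
U+2E74 → 3-byte form E2 B9 B4 at offsets 0–2.
U+05D2 → 2-byte form D7 92 at offsets 3–4.
U+F3399 → 4-byte form F3 B3 8E 99 at offsets 5–8.
U+852E → 3-byte form E8 94 AE at offsets 9–11.
U+B7EF → 3-byte form EB 9F AF at offsets 12–14.
U+1F682 → 4-byte form F0 9F 9A 82 at offsets 15–18.
Offset 15 falls in char 6's range; it's byte 1 of F0 9F 9A 82 = 0xF0.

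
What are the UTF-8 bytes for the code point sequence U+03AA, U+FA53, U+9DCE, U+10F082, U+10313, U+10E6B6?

U+03AA: 2-byte form → CE AA.
U+FA53: 3-byte form → EF A9 93.
U+9DCE: 3-byte form → E9 B7 8E.
U+10F082: 4-byte form → F4 8F 82 82.
U+10313: 4-byte form → F0 90 8C 93.
U+10E6B6: 4-byte form → F4 8E 9A B6.
Concatenated (20 bytes): CE AA EF A9 93 E9 B7 8E F4 8F 82 82 F0 90 8C 93 F4 8E 9A B6.

CE AA EF A9 93 E9 B7 8E F4 8F 82 82 F0 90 8C 93 F4 8E 9A B6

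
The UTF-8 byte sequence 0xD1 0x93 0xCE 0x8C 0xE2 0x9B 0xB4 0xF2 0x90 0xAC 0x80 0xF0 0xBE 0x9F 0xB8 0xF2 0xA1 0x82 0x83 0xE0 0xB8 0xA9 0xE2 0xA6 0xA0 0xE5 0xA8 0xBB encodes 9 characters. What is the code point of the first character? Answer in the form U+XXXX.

Offset 0: leading byte 0xD1 = 11010001 → 2-byte char #1 = D1 93.
Leading byte 0xD1 = 11010001 matches 110xxxxx → 2-byte sequence.
Byte 1: 0xD1 = 11010001, payload 10001 (5 bits).
Byte 2: 0x93 = 10010011 (10xxxxxx ✓), payload 010011.
Concatenate: 10001010011 = 0x453 (11 bits → U+0453).

U+0453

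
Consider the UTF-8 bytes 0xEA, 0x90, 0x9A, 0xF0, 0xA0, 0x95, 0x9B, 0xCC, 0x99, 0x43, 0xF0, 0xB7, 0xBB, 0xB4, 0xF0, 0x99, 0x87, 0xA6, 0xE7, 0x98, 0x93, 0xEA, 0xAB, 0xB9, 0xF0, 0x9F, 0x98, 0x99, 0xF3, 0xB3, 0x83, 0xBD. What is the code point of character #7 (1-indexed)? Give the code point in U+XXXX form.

Offset 0: leading byte 0xEA = 11101010 → 3-byte char #1 = EA 90 9A.
Offset 3: leading byte 0xF0 = 11110000 → 4-byte char #2 = F0 A0 95 9B.
Offset 7: leading byte 0xCC = 11001100 → 2-byte char #3 = CC 99.
Offset 9: leading byte 0x43 = 01000011 → 1-byte char #4 = 43.
Offset 10: leading byte 0xF0 = 11110000 → 4-byte char #5 = F0 B7 BB B4.
Offset 14: leading byte 0xF0 = 11110000 → 4-byte char #6 = F0 99 87 A6.
Offset 18: leading byte 0xE7 = 11100111 → 3-byte char #7 = E7 98 93.
Leading byte 0xE7 = 11100111 matches 1110xxxx → 3-byte sequence.
Byte 1: 0xE7 = 11100111, payload 0111 (4 bits).
Byte 2: 0x98 = 10011000 (10xxxxxx ✓), payload 011000.
Byte 3: 0x93 = 10010011 (10xxxxxx ✓), payload 010011.
Concatenate: 0111011000010011 = 0x7613 (16 bits → U+7613).

U+7613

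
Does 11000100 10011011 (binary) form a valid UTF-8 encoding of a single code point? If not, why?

valid

Leading byte 0xC4 = 11000100 → 2-byte form.
Continuation bytes 0x9B=10011011 all match 10xxxxxx.
Decoded value 0x11B is ≥ 0x80 (shortest form) and not a surrogate.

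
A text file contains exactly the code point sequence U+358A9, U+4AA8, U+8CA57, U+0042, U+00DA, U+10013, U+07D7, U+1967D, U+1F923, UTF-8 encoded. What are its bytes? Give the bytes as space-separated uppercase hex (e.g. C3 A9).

F0 B5 A2 A9 E4 AA A8 F2 8C A9 97 42 C3 9A F0 90 80 93 DF 97 F0 99 99 BD F0 9F A4 A3

U+358A9: 4-byte form → F0 B5 A2 A9.
U+4AA8: 3-byte form → E4 AA A8.
U+8CA57: 4-byte form → F2 8C A9 97.
U+0042: 1-byte form → 42.
U+00DA: 2-byte form → C3 9A.
U+10013: 4-byte form → F0 90 80 93.
U+07D7: 2-byte form → DF 97.
U+1967D: 4-byte form → F0 99 99 BD.
U+1F923: 4-byte form → F0 9F A4 A3.
Concatenated (28 bytes): F0 B5 A2 A9 E4 AA A8 F2 8C A9 97 42 C3 9A F0 90 80 93 DF 97 F0 99 99 BD F0 9F A4 A3.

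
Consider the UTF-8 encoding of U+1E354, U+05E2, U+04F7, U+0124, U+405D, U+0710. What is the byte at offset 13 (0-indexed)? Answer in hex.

U+1E354 → 4-byte form F0 9E 8D 94 at offsets 0–3.
U+05E2 → 2-byte form D7 A2 at offsets 4–5.
U+04F7 → 2-byte form D3 B7 at offsets 6–7.
U+0124 → 2-byte form C4 A4 at offsets 8–9.
U+405D → 3-byte form E4 81 9D at offsets 10–12.
U+0710 → 2-byte form DC 90 at offsets 13–14.
Offset 13 falls in char 6's range; it's byte 1 of DC 90 = 0xDC.

0xDC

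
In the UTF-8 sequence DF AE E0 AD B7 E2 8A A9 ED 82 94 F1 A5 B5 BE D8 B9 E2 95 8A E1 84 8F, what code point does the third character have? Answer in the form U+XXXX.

U+22A9

Offset 0: leading byte 0xDF = 11011111 → 2-byte char #1 = DF AE.
Offset 2: leading byte 0xE0 = 11100000 → 3-byte char #2 = E0 AD B7.
Offset 5: leading byte 0xE2 = 11100010 → 3-byte char #3 = E2 8A A9.
Leading byte 0xE2 = 11100010 matches 1110xxxx → 3-byte sequence.
Byte 1: 0xE2 = 11100010, payload 0010 (4 bits).
Byte 2: 0x8A = 10001010 (10xxxxxx ✓), payload 001010.
Byte 3: 0xA9 = 10101001 (10xxxxxx ✓), payload 101001.
Concatenate: 0010001010101001 = 0x22A9 (16 bits → U+22A9).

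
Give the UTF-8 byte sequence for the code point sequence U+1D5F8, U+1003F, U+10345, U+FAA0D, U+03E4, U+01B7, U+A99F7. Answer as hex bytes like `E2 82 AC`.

F0 9D 97 B8 F0 90 80 BF F0 90 8D 85 F3 BA A8 8D CF A4 C6 B7 F2 A9 A7 B7

U+1D5F8: 4-byte form → F0 9D 97 B8.
U+1003F: 4-byte form → F0 90 80 BF.
U+10345: 4-byte form → F0 90 8D 85.
U+FAA0D: 4-byte form → F3 BA A8 8D.
U+03E4: 2-byte form → CF A4.
U+01B7: 2-byte form → C6 B7.
U+A99F7: 4-byte form → F2 A9 A7 B7.
Concatenated (24 bytes): F0 9D 97 B8 F0 90 80 BF F0 90 8D 85 F3 BA A8 8D CF A4 C6 B7 F2 A9 A7 B7.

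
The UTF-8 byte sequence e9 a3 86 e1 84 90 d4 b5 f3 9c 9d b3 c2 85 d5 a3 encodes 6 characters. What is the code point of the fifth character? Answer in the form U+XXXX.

Offset 0: leading byte 0xE9 = 11101001 → 3-byte char #1 = E9 A3 86.
Offset 3: leading byte 0xE1 = 11100001 → 3-byte char #2 = E1 84 90.
Offset 6: leading byte 0xD4 = 11010100 → 2-byte char #3 = D4 B5.
Offset 8: leading byte 0xF3 = 11110011 → 4-byte char #4 = F3 9C 9D B3.
Offset 12: leading byte 0xC2 = 11000010 → 2-byte char #5 = C2 85.
Leading byte 0xC2 = 11000010 matches 110xxxxx → 2-byte sequence.
Byte 1: 0xC2 = 11000010, payload 00010 (5 bits).
Byte 2: 0x85 = 10000101 (10xxxxxx ✓), payload 000101.
Concatenate: 00010000101 = 0x85 (11 bits → U+0085).

U+0085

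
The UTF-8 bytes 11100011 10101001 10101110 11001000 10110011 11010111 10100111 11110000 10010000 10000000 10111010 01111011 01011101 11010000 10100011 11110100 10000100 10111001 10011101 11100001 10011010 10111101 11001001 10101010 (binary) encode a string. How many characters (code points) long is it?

10

Byte at offset 0: 0xE3 = 11100011 → 3-byte char (#1). Advance 3.
Byte at offset 3: 0xC8 = 11001000 → 2-byte char (#2). Advance 2.
Byte at offset 5: 0xD7 = 11010111 → 2-byte char (#3). Advance 2.
Byte at offset 7: 0xF0 = 11110000 → 4-byte char (#4). Advance 4.
Byte at offset 11: 0x7B = 01111011 → 1-byte char (#5). Advance 1.
Byte at offset 12: 0x5D = 01011101 → 1-byte char (#6). Advance 1.
Byte at offset 13: 0xD0 = 11010000 → 2-byte char (#7). Advance 2.
Byte at offset 15: 0xF4 = 11110100 → 4-byte char (#8). Advance 4.
Byte at offset 19: 0xE1 = 11100001 → 3-byte char (#9). Advance 3.
Byte at offset 22: 0xC9 = 11001001 → 2-byte char (#10). Advance 2.
Reached end at offset 24 after 10 code points.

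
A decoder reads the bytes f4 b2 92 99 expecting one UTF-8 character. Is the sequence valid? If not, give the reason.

invalid (encodes a value above U+10FFFF)

Leading byte 0xF4 = 11110100 → 4-byte form.
Payload = 0x132499, which exceeds U+10FFFF, the maximum Unicode code point. (Leading bytes F5–FF, or F4 followed by ≥ 0x90, are invalid.)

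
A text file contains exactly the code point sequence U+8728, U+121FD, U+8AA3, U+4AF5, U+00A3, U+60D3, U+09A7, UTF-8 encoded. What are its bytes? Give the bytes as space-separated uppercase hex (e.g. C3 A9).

E8 9C A8 F0 92 87 BD E8 AA A3 E4 AB B5 C2 A3 E6 83 93 E0 A6 A7

U+8728: 3-byte form → E8 9C A8.
U+121FD: 4-byte form → F0 92 87 BD.
U+8AA3: 3-byte form → E8 AA A3.
U+4AF5: 3-byte form → E4 AB B5.
U+00A3: 2-byte form → C2 A3.
U+60D3: 3-byte form → E6 83 93.
U+09A7: 3-byte form → E0 A6 A7.
Concatenated (21 bytes): E8 9C A8 F0 92 87 BD E8 AA A3 E4 AB B5 C2 A3 E6 83 93 E0 A6 A7.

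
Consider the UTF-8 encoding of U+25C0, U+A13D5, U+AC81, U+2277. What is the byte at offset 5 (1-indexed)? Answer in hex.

1-indexed offset 5 is 0-indexed offset 4.
U+25C0 → 3-byte form E2 97 80 at offsets 0–2.
U+A13D5 → 4-byte form F2 A1 8F 95 at offsets 3–6.
Offset 4 falls in char 2's range; it's byte 2 of F2 A1 8F 95 = 0xA1.

0xA1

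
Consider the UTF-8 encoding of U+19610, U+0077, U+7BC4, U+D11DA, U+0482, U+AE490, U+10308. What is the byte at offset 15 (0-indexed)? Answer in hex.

U+19610 → 4-byte form F0 99 98 90 at offsets 0–3.
U+0077 → 1-byte form 77 at offsets 4–4.
U+7BC4 → 3-byte form E7 AF 84 at offsets 5–7.
U+D11DA → 4-byte form F3 91 87 9A at offsets 8–11.
U+0482 → 2-byte form D2 82 at offsets 12–13.
U+AE490 → 4-byte form F2 AE 92 90 at offsets 14–17.
Offset 15 falls in char 6's range; it's byte 2 of F2 AE 92 90 = 0xAE.

0xAE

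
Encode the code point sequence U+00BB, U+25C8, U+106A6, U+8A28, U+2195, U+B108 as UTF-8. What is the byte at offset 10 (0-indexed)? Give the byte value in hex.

U+00BB → 2-byte form C2 BB at offsets 0–1.
U+25C8 → 3-byte form E2 97 88 at offsets 2–4.
U+106A6 → 4-byte form F0 90 9A A6 at offsets 5–8.
U+8A28 → 3-byte form E8 A8 A8 at offsets 9–11.
Offset 10 falls in char 4's range; it's byte 2 of E8 A8 A8 = 0xA8.

0xA8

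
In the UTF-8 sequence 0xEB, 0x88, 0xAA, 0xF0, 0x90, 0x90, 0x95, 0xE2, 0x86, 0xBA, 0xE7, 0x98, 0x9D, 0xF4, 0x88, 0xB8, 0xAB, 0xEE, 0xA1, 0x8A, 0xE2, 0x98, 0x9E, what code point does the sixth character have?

U+E84A

Offset 0: leading byte 0xEB = 11101011 → 3-byte char #1 = EB 88 AA.
Offset 3: leading byte 0xF0 = 11110000 → 4-byte char #2 = F0 90 90 95.
Offset 7: leading byte 0xE2 = 11100010 → 3-byte char #3 = E2 86 BA.
Offset 10: leading byte 0xE7 = 11100111 → 3-byte char #4 = E7 98 9D.
Offset 13: leading byte 0xF4 = 11110100 → 4-byte char #5 = F4 88 B8 AB.
Offset 17: leading byte 0xEE = 11101110 → 3-byte char #6 = EE A1 8A.
Leading byte 0xEE = 11101110 matches 1110xxxx → 3-byte sequence.
Byte 1: 0xEE = 11101110, payload 1110 (4 bits).
Byte 2: 0xA1 = 10100001 (10xxxxxx ✓), payload 100001.
Byte 3: 0x8A = 10001010 (10xxxxxx ✓), payload 001010.
Concatenate: 1110100001001010 = 0xE84A (16 bits → U+E84A).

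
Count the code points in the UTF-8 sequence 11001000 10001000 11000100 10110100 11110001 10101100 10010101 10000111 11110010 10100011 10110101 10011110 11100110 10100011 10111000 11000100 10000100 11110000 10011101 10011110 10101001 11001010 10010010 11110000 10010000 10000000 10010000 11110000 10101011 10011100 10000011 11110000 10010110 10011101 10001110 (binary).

Byte at offset 0: 0xC8 = 11001000 → 2-byte char (#1). Advance 2.
Byte at offset 2: 0xC4 = 11000100 → 2-byte char (#2). Advance 2.
Byte at offset 4: 0xF1 = 11110001 → 4-byte char (#3). Advance 4.
Byte at offset 8: 0xF2 = 11110010 → 4-byte char (#4). Advance 4.
Byte at offset 12: 0xE6 = 11100110 → 3-byte char (#5). Advance 3.
Byte at offset 15: 0xC4 = 11000100 → 2-byte char (#6). Advance 2.
Byte at offset 17: 0xF0 = 11110000 → 4-byte char (#7). Advance 4.
Byte at offset 21: 0xCA = 11001010 → 2-byte char (#8). Advance 2.
Byte at offset 23: 0xF0 = 11110000 → 4-byte char (#9). Advance 4.
Byte at offset 27: 0xF0 = 11110000 → 4-byte char (#10). Advance 4.
Byte at offset 31: 0xF0 = 11110000 → 4-byte char (#11). Advance 4.
Reached end at offset 35 after 11 code points.

11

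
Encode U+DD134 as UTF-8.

U+DD134 = 0xDD134 = 905524 decimal. In range U+10000–U+10FFFF → 4-byte form: 11110xxx 10xxxxxx 10xxxxxx 10xxxxxx.
Binary (21 bits): 011011101000100110100.
Split 3+6+6+6: 011 | 011101 | 000100 | 110100.
Byte 1: 11110011 = 0xF3.
Byte 2: 10011101 = 0x9D.
Byte 3: 10000100 = 0x84.
Byte 4: 10110100 = 0xB4.

F3 9D 84 B4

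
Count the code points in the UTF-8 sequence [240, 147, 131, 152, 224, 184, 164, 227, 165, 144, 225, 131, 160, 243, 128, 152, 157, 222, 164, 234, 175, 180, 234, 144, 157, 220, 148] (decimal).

9

Byte at offset 0: 0xF0 = 11110000 → 4-byte char (#1). Advance 4.
Byte at offset 4: 0xE0 = 11100000 → 3-byte char (#2). Advance 3.
Byte at offset 7: 0xE3 = 11100011 → 3-byte char (#3). Advance 3.
Byte at offset 10: 0xE1 = 11100001 → 3-byte char (#4). Advance 3.
Byte at offset 13: 0xF3 = 11110011 → 4-byte char (#5). Advance 4.
Byte at offset 17: 0xDE = 11011110 → 2-byte char (#6). Advance 2.
Byte at offset 19: 0xEA = 11101010 → 3-byte char (#7). Advance 3.
Byte at offset 22: 0xEA = 11101010 → 3-byte char (#8). Advance 3.
Byte at offset 25: 0xDC = 11011100 → 2-byte char (#9). Advance 2.
Reached end at offset 27 after 9 code points.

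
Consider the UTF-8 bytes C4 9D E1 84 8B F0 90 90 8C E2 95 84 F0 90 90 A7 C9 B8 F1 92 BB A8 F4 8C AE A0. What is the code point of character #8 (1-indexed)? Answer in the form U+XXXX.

U+10CBA0

Offset 0: leading byte 0xC4 = 11000100 → 2-byte char #1 = C4 9D.
Offset 2: leading byte 0xE1 = 11100001 → 3-byte char #2 = E1 84 8B.
Offset 5: leading byte 0xF0 = 11110000 → 4-byte char #3 = F0 90 90 8C.
Offset 9: leading byte 0xE2 = 11100010 → 3-byte char #4 = E2 95 84.
Offset 12: leading byte 0xF0 = 11110000 → 4-byte char #5 = F0 90 90 A7.
Offset 16: leading byte 0xC9 = 11001001 → 2-byte char #6 = C9 B8.
Offset 18: leading byte 0xF1 = 11110001 → 4-byte char #7 = F1 92 BB A8.
Offset 22: leading byte 0xF4 = 11110100 → 4-byte char #8 = F4 8C AE A0.
Leading byte 0xF4 = 11110100 matches 11110xxx → 4-byte sequence.
Byte 1: 0xF4 = 11110100, payload 100 (3 bits).
Byte 2: 0x8C = 10001100 (10xxxxxx ✓), payload 001100.
Byte 3: 0xAE = 10101110 (10xxxxxx ✓), payload 101110.
Byte 4: 0xA0 = 10100000 (10xxxxxx ✓), payload 100000.
Concatenate: 100001100101110100000 = 0x10CBA0 (21 bits → U+10CBA0).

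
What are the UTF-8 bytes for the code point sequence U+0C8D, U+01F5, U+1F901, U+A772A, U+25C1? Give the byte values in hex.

E0 B2 8D C7 B5 F0 9F A4 81 F2 A7 9C AA E2 97 81

U+0C8D: 3-byte form → E0 B2 8D.
U+01F5: 2-byte form → C7 B5.
U+1F901: 4-byte form → F0 9F A4 81.
U+A772A: 4-byte form → F2 A7 9C AA.
U+25C1: 3-byte form → E2 97 81.
Concatenated (16 bytes): E0 B2 8D C7 B5 F0 9F A4 81 F2 A7 9C AA E2 97 81.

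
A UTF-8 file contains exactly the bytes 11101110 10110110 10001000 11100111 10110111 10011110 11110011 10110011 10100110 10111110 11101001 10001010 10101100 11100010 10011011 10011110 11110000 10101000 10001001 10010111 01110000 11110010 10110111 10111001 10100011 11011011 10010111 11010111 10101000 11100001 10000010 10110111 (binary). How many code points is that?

Byte at offset 0: 0xEE = 11101110 → 3-byte char (#1). Advance 3.
Byte at offset 3: 0xE7 = 11100111 → 3-byte char (#2). Advance 3.
Byte at offset 6: 0xF3 = 11110011 → 4-byte char (#3). Advance 4.
Byte at offset 10: 0xE9 = 11101001 → 3-byte char (#4). Advance 3.
Byte at offset 13: 0xE2 = 11100010 → 3-byte char (#5). Advance 3.
Byte at offset 16: 0xF0 = 11110000 → 4-byte char (#6). Advance 4.
Byte at offset 20: 0x70 = 01110000 → 1-byte char (#7). Advance 1.
Byte at offset 21: 0xF2 = 11110010 → 4-byte char (#8). Advance 4.
Byte at offset 25: 0xDB = 11011011 → 2-byte char (#9). Advance 2.
Byte at offset 27: 0xD7 = 11010111 → 2-byte char (#10). Advance 2.
Byte at offset 29: 0xE1 = 11100001 → 3-byte char (#11). Advance 3.
Reached end at offset 32 after 11 code points.

11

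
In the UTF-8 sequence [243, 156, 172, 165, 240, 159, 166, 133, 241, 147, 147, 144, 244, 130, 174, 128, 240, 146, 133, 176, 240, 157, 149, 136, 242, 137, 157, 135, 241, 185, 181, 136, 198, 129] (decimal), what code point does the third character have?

U+534D0

Offset 0: leading byte 0xF3 = 11110011 → 4-byte char #1 = F3 9C AC A5.
Offset 4: leading byte 0xF0 = 11110000 → 4-byte char #2 = F0 9F A6 85.
Offset 8: leading byte 0xF1 = 11110001 → 4-byte char #3 = F1 93 93 90.
Leading byte 0xF1 = 11110001 matches 11110xxx → 4-byte sequence.
Byte 1: 0xF1 = 11110001, payload 001 (3 bits).
Byte 2: 0x93 = 10010011 (10xxxxxx ✓), payload 010011.
Byte 3: 0x93 = 10010011 (10xxxxxx ✓), payload 010011.
Byte 4: 0x90 = 10010000 (10xxxxxx ✓), payload 010000.
Concatenate: 001010011010011010000 = 0x534D0 (21 bits → U+534D0).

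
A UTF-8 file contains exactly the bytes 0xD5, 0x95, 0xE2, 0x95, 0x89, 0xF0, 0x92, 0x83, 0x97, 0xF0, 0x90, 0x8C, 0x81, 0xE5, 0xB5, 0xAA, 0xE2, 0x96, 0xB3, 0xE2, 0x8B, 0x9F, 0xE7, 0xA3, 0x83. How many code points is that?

Byte at offset 0: 0xD5 = 11010101 → 2-byte char (#1). Advance 2.
Byte at offset 2: 0xE2 = 11100010 → 3-byte char (#2). Advance 3.
Byte at offset 5: 0xF0 = 11110000 → 4-byte char (#3). Advance 4.
Byte at offset 9: 0xF0 = 11110000 → 4-byte char (#4). Advance 4.
Byte at offset 13: 0xE5 = 11100101 → 3-byte char (#5). Advance 3.
Byte at offset 16: 0xE2 = 11100010 → 3-byte char (#6). Advance 3.
Byte at offset 19: 0xE2 = 11100010 → 3-byte char (#7). Advance 3.
Byte at offset 22: 0xE7 = 11100111 → 3-byte char (#8). Advance 3.
Reached end at offset 25 after 8 code points.

8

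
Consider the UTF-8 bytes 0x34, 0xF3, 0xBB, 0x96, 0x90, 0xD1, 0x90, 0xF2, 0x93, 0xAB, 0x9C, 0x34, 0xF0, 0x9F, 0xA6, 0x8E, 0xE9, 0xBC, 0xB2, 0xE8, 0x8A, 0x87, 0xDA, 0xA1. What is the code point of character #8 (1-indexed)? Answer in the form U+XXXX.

Offset 0: leading byte 0x34 = 00110100 → 1-byte char #1 = 34.
Offset 1: leading byte 0xF3 = 11110011 → 4-byte char #2 = F3 BB 96 90.
Offset 5: leading byte 0xD1 = 11010001 → 2-byte char #3 = D1 90.
Offset 7: leading byte 0xF2 = 11110010 → 4-byte char #4 = F2 93 AB 9C.
Offset 11: leading byte 0x34 = 00110100 → 1-byte char #5 = 34.
Offset 12: leading byte 0xF0 = 11110000 → 4-byte char #6 = F0 9F A6 8E.
Offset 16: leading byte 0xE9 = 11101001 → 3-byte char #7 = E9 BC B2.
Offset 19: leading byte 0xE8 = 11101000 → 3-byte char #8 = E8 8A 87.
Leading byte 0xE8 = 11101000 matches 1110xxxx → 3-byte sequence.
Byte 1: 0xE8 = 11101000, payload 1000 (4 bits).
Byte 2: 0x8A = 10001010 (10xxxxxx ✓), payload 001010.
Byte 3: 0x87 = 10000111 (10xxxxxx ✓), payload 000111.
Concatenate: 1000001010000111 = 0x8287 (16 bits → U+8287).

U+8287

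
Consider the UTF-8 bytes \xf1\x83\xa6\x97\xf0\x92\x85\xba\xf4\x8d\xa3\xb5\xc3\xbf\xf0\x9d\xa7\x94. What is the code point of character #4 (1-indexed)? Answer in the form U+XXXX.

Offset 0: leading byte 0xF1 = 11110001 → 4-byte char #1 = F1 83 A6 97.
Offset 4: leading byte 0xF0 = 11110000 → 4-byte char #2 = F0 92 85 BA.
Offset 8: leading byte 0xF4 = 11110100 → 4-byte char #3 = F4 8D A3 B5.
Offset 12: leading byte 0xC3 = 11000011 → 2-byte char #4 = C3 BF.
Leading byte 0xC3 = 11000011 matches 110xxxxx → 2-byte sequence.
Byte 1: 0xC3 = 11000011, payload 00011 (5 bits).
Byte 2: 0xBF = 10111111 (10xxxxxx ✓), payload 111111.
Concatenate: 00011111111 = 0xFF (11 bits → U+00FF).

U+00FF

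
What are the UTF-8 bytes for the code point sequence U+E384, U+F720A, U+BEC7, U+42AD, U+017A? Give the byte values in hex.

U+E384: 3-byte form → EE 8E 84.
U+F720A: 4-byte form → F3 B7 88 8A.
U+BEC7: 3-byte form → EB BB 87.
U+42AD: 3-byte form → E4 8A AD.
U+017A: 2-byte form → C5 BA.
Concatenated (15 bytes): EE 8E 84 F3 B7 88 8A EB BB 87 E4 8A AD C5 BA.

EE 8E 84 F3 B7 88 8A EB BB 87 E4 8A AD C5 BA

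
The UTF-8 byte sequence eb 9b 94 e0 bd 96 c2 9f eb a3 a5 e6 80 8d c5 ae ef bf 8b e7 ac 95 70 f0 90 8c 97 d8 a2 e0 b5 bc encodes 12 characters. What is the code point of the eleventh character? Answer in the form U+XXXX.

U+0622

Offset 0: leading byte 0xEB = 11101011 → 3-byte char #1 = EB 9B 94.
Offset 3: leading byte 0xE0 = 11100000 → 3-byte char #2 = E0 BD 96.
Offset 6: leading byte 0xC2 = 11000010 → 2-byte char #3 = C2 9F.
Offset 8: leading byte 0xEB = 11101011 → 3-byte char #4 = EB A3 A5.
Offset 11: leading byte 0xE6 = 11100110 → 3-byte char #5 = E6 80 8D.
Offset 14: leading byte 0xC5 = 11000101 → 2-byte char #6 = C5 AE.
Offset 16: leading byte 0xEF = 11101111 → 3-byte char #7 = EF BF 8B.
Offset 19: leading byte 0xE7 = 11100111 → 3-byte char #8 = E7 AC 95.
Offset 22: leading byte 0x70 = 01110000 → 1-byte char #9 = 70.
Offset 23: leading byte 0xF0 = 11110000 → 4-byte char #10 = F0 90 8C 97.
Offset 27: leading byte 0xD8 = 11011000 → 2-byte char #11 = D8 A2.
Leading byte 0xD8 = 11011000 matches 110xxxxx → 2-byte sequence.
Byte 1: 0xD8 = 11011000, payload 11000 (5 bits).
Byte 2: 0xA2 = 10100010 (10xxxxxx ✓), payload 100010.
Concatenate: 11000100010 = 0x622 (11 bits → U+0622).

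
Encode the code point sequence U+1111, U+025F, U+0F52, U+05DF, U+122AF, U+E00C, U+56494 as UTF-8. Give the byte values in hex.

U+1111: 3-byte form → E1 84 91.
U+025F: 2-byte form → C9 9F.
U+0F52: 3-byte form → E0 BD 92.
U+05DF: 2-byte form → D7 9F.
U+122AF: 4-byte form → F0 92 8A AF.
U+E00C: 3-byte form → EE 80 8C.
U+56494: 4-byte form → F1 96 92 94.
Concatenated (21 bytes): E1 84 91 C9 9F E0 BD 92 D7 9F F0 92 8A AF EE 80 8C F1 96 92 94.

E1 84 91 C9 9F E0 BD 92 D7 9F F0 92 8A AF EE 80 8C F1 96 92 94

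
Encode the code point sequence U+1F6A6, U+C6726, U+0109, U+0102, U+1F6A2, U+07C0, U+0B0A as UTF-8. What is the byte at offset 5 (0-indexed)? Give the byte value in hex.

0x86

U+1F6A6 → 4-byte form F0 9F 9A A6 at offsets 0–3.
U+C6726 → 4-byte form F3 86 9C A6 at offsets 4–7.
Offset 5 falls in char 2's range; it's byte 2 of F3 86 9C A6 = 0x86.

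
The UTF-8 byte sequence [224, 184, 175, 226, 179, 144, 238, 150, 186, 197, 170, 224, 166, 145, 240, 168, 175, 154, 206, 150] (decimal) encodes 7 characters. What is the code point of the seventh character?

Offset 0: leading byte 0xE0 = 11100000 → 3-byte char #1 = E0 B8 AF.
Offset 3: leading byte 0xE2 = 11100010 → 3-byte char #2 = E2 B3 90.
Offset 6: leading byte 0xEE = 11101110 → 3-byte char #3 = EE 96 BA.
Offset 9: leading byte 0xC5 = 11000101 → 2-byte char #4 = C5 AA.
Offset 11: leading byte 0xE0 = 11100000 → 3-byte char #5 = E0 A6 91.
Offset 14: leading byte 0xF0 = 11110000 → 4-byte char #6 = F0 A8 AF 9A.
Offset 18: leading byte 0xCE = 11001110 → 2-byte char #7 = CE 96.
Leading byte 0xCE = 11001110 matches 110xxxxx → 2-byte sequence.
Byte 1: 0xCE = 11001110, payload 01110 (5 bits).
Byte 2: 0x96 = 10010110 (10xxxxxx ✓), payload 010110.
Concatenate: 01110010110 = 0x396 (11 bits → U+0396).

U+0396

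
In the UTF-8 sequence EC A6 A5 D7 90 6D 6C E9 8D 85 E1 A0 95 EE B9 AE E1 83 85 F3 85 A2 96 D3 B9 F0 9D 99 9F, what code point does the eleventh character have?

Offset 0: leading byte 0xEC = 11101100 → 3-byte char #1 = EC A6 A5.
Offset 3: leading byte 0xD7 = 11010111 → 2-byte char #2 = D7 90.
Offset 5: leading byte 0x6D = 01101101 → 1-byte char #3 = 6D.
Offset 6: leading byte 0x6C = 01101100 → 1-byte char #4 = 6C.
Offset 7: leading byte 0xE9 = 11101001 → 3-byte char #5 = E9 8D 85.
Offset 10: leading byte 0xE1 = 11100001 → 3-byte char #6 = E1 A0 95.
Offset 13: leading byte 0xEE = 11101110 → 3-byte char #7 = EE B9 AE.
Offset 16: leading byte 0xE1 = 11100001 → 3-byte char #8 = E1 83 85.
Offset 19: leading byte 0xF3 = 11110011 → 4-byte char #9 = F3 85 A2 96.
Offset 23: leading byte 0xD3 = 11010011 → 2-byte char #10 = D3 B9.
Offset 25: leading byte 0xF0 = 11110000 → 4-byte char #11 = F0 9D 99 9F.
Leading byte 0xF0 = 11110000 matches 11110xxx → 4-byte sequence.
Byte 1: 0xF0 = 11110000, payload 000 (3 bits).
Byte 2: 0x9D = 10011101 (10xxxxxx ✓), payload 011101.
Byte 3: 0x99 = 10011001 (10xxxxxx ✓), payload 011001.
Byte 4: 0x9F = 10011111 (10xxxxxx ✓), payload 011111.
Concatenate: 000011101011001011111 = 0x1D65F (21 bits → U+1D65F).

U+1D65F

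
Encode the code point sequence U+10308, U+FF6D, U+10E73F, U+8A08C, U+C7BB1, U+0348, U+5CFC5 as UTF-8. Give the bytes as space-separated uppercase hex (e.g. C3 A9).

F0 90 8C 88 EF BD AD F4 8E 9C BF F2 8A 82 8C F3 87 AE B1 CD 88 F1 9C BF 85

U+10308: 4-byte form → F0 90 8C 88.
U+FF6D: 3-byte form → EF BD AD.
U+10E73F: 4-byte form → F4 8E 9C BF.
U+8A08C: 4-byte form → F2 8A 82 8C.
U+C7BB1: 4-byte form → F3 87 AE B1.
U+0348: 2-byte form → CD 88.
U+5CFC5: 4-byte form → F1 9C BF 85.
Concatenated (25 bytes): F0 90 8C 88 EF BD AD F4 8E 9C BF F2 8A 82 8C F3 87 AE B1 CD 88 F1 9C BF 85.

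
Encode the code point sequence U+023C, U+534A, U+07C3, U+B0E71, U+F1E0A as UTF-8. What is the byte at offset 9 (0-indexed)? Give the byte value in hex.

0xB9

U+023C → 2-byte form C8 BC at offsets 0–1.
U+534A → 3-byte form E5 8D 8A at offsets 2–4.
U+07C3 → 2-byte form DF 83 at offsets 5–6.
U+B0E71 → 4-byte form F2 B0 B9 B1 at offsets 7–10.
Offset 9 falls in char 4's range; it's byte 3 of F2 B0 B9 B1 = 0xB9.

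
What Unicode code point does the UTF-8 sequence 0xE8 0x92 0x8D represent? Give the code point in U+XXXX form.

Leading byte 0xE8 = 11101000 matches 1110xxxx → 3-byte sequence.
Byte 1: 0xE8 = 11101000, payload 1000 (4 bits).
Byte 2: 0x92 = 10010010 (10xxxxxx ✓), payload 010010.
Byte 3: 0x8D = 10001101 (10xxxxxx ✓), payload 001101.
Concatenate: 1000010010001101 = 0x848D (16 bits → U+848D).

U+848D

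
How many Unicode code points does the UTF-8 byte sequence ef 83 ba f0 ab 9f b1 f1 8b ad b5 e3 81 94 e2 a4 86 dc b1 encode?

6

Byte at offset 0: 0xEF = 11101111 → 3-byte char (#1). Advance 3.
Byte at offset 3: 0xF0 = 11110000 → 4-byte char (#2). Advance 4.
Byte at offset 7: 0xF1 = 11110001 → 4-byte char (#3). Advance 4.
Byte at offset 11: 0xE3 = 11100011 → 3-byte char (#4). Advance 3.
Byte at offset 14: 0xE2 = 11100010 → 3-byte char (#5). Advance 3.
Byte at offset 17: 0xDC = 11011100 → 2-byte char (#6). Advance 2.
Reached end at offset 19 after 6 code points.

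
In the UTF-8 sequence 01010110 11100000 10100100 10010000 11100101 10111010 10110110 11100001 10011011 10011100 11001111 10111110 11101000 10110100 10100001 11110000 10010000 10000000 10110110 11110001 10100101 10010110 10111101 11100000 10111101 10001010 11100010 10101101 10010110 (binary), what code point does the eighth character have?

U+655BD

Offset 0: leading byte 0x56 = 01010110 → 1-byte char #1 = 56.
Offset 1: leading byte 0xE0 = 11100000 → 3-byte char #2 = E0 A4 90.
Offset 4: leading byte 0xE5 = 11100101 → 3-byte char #3 = E5 BA B6.
Offset 7: leading byte 0xE1 = 11100001 → 3-byte char #4 = E1 9B 9C.
Offset 10: leading byte 0xCF = 11001111 → 2-byte char #5 = CF BE.
Offset 12: leading byte 0xE8 = 11101000 → 3-byte char #6 = E8 B4 A1.
Offset 15: leading byte 0xF0 = 11110000 → 4-byte char #7 = F0 90 80 B6.
Offset 19: leading byte 0xF1 = 11110001 → 4-byte char #8 = F1 A5 96 BD.
Leading byte 0xF1 = 11110001 matches 11110xxx → 4-byte sequence.
Byte 1: 0xF1 = 11110001, payload 001 (3 bits).
Byte 2: 0xA5 = 10100101 (10xxxxxx ✓), payload 100101.
Byte 3: 0x96 = 10010110 (10xxxxxx ✓), payload 010110.
Byte 4: 0xBD = 10111101 (10xxxxxx ✓), payload 111101.
Concatenate: 001100101010110111101 = 0x655BD (21 bits → U+655BD).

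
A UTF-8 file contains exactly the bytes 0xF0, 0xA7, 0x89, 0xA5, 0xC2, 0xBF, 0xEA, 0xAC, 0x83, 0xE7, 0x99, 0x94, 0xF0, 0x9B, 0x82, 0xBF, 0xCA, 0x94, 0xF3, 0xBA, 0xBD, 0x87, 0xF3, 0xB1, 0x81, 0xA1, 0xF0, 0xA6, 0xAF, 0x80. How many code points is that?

Byte at offset 0: 0xF0 = 11110000 → 4-byte char (#1). Advance 4.
Byte at offset 4: 0xC2 = 11000010 → 2-byte char (#2). Advance 2.
Byte at offset 6: 0xEA = 11101010 → 3-byte char (#3). Advance 3.
Byte at offset 9: 0xE7 = 11100111 → 3-byte char (#4). Advance 3.
Byte at offset 12: 0xF0 = 11110000 → 4-byte char (#5). Advance 4.
Byte at offset 16: 0xCA = 11001010 → 2-byte char (#6). Advance 2.
Byte at offset 18: 0xF3 = 11110011 → 4-byte char (#7). Advance 4.
Byte at offset 22: 0xF3 = 11110011 → 4-byte char (#8). Advance 4.
Byte at offset 26: 0xF0 = 11110000 → 4-byte char (#9). Advance 4.
Reached end at offset 30 after 9 code points.

9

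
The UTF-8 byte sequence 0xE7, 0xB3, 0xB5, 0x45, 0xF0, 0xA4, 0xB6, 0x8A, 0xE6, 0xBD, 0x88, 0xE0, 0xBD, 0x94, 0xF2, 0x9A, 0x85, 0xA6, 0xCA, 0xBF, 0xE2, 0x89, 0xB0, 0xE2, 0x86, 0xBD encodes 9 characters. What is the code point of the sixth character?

U+9A166

Offset 0: leading byte 0xE7 = 11100111 → 3-byte char #1 = E7 B3 B5.
Offset 3: leading byte 0x45 = 01000101 → 1-byte char #2 = 45.
Offset 4: leading byte 0xF0 = 11110000 → 4-byte char #3 = F0 A4 B6 8A.
Offset 8: leading byte 0xE6 = 11100110 → 3-byte char #4 = E6 BD 88.
Offset 11: leading byte 0xE0 = 11100000 → 3-byte char #5 = E0 BD 94.
Offset 14: leading byte 0xF2 = 11110010 → 4-byte char #6 = F2 9A 85 A6.
Leading byte 0xF2 = 11110010 matches 11110xxx → 4-byte sequence.
Byte 1: 0xF2 = 11110010, payload 010 (3 bits).
Byte 2: 0x9A = 10011010 (10xxxxxx ✓), payload 011010.
Byte 3: 0x85 = 10000101 (10xxxxxx ✓), payload 000101.
Byte 4: 0xA6 = 10100110 (10xxxxxx ✓), payload 100110.
Concatenate: 010011010000101100110 = 0x9A166 (21 bits → U+9A166).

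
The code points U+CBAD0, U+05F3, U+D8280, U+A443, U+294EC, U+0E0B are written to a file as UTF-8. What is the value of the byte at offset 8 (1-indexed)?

0x98

1-indexed offset 8 is 0-indexed offset 7.
U+CBAD0 → 4-byte form F3 8B AB 90 at offsets 0–3.
U+05F3 → 2-byte form D7 B3 at offsets 4–5.
U+D8280 → 4-byte form F3 98 8A 80 at offsets 6–9.
Offset 7 falls in char 3's range; it's byte 2 of F3 98 8A 80 = 0x98.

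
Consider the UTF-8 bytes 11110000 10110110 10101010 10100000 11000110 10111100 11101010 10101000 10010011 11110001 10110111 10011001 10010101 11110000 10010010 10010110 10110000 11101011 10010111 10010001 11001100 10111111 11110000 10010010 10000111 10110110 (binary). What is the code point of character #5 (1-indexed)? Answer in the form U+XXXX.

Offset 0: leading byte 0xF0 = 11110000 → 4-byte char #1 = F0 B6 AA A0.
Offset 4: leading byte 0xC6 = 11000110 → 2-byte char #2 = C6 BC.
Offset 6: leading byte 0xEA = 11101010 → 3-byte char #3 = EA A8 93.
Offset 9: leading byte 0xF1 = 11110001 → 4-byte char #4 = F1 B7 99 95.
Offset 13: leading byte 0xF0 = 11110000 → 4-byte char #5 = F0 92 96 B0.
Leading byte 0xF0 = 11110000 matches 11110xxx → 4-byte sequence.
Byte 1: 0xF0 = 11110000, payload 000 (3 bits).
Byte 2: 0x92 = 10010010 (10xxxxxx ✓), payload 010010.
Byte 3: 0x96 = 10010110 (10xxxxxx ✓), payload 010110.
Byte 4: 0xB0 = 10110000 (10xxxxxx ✓), payload 110000.
Concatenate: 000010010010110110000 = 0x125B0 (21 bits → U+125B0).

U+125B0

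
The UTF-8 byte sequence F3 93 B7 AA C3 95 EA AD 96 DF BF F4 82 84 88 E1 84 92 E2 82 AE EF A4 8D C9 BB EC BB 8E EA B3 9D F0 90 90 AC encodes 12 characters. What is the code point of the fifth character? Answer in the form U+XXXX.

Offset 0: leading byte 0xF3 = 11110011 → 4-byte char #1 = F3 93 B7 AA.
Offset 4: leading byte 0xC3 = 11000011 → 2-byte char #2 = C3 95.
Offset 6: leading byte 0xEA = 11101010 → 3-byte char #3 = EA AD 96.
Offset 9: leading byte 0xDF = 11011111 → 2-byte char #4 = DF BF.
Offset 11: leading byte 0xF4 = 11110100 → 4-byte char #5 = F4 82 84 88.
Leading byte 0xF4 = 11110100 matches 11110xxx → 4-byte sequence.
Byte 1: 0xF4 = 11110100, payload 100 (3 bits).
Byte 2: 0x82 = 10000010 (10xxxxxx ✓), payload 000010.
Byte 3: 0x84 = 10000100 (10xxxxxx ✓), payload 000100.
Byte 4: 0x88 = 10001000 (10xxxxxx ✓), payload 001000.
Concatenate: 100000010000100001000 = 0x102108 (21 bits → U+102108).

U+102108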